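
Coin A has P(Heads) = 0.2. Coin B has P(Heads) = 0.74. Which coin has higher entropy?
B

For binary distributions, entropy is maximized at p=0.5 and decreases as p moves toward 0 or 1.

H(A) = H(0.2) = 0.7219 bits
H(B) = H(0.74) = 0.8267 bits

Distribution B (p=0.74) is closer to uniform (p=0.5), so it has higher entropy.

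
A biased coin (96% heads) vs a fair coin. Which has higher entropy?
Fair coin

The fair coin is uniform (p=0.5), maximizing binary entropy at 1 bit. The biased coin has H(0.96) ≈ 0.242 bits — its outcome is more predictable, so its entropy is lower.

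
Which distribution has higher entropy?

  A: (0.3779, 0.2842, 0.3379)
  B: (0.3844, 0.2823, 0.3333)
A

Both distributions are close to uniform, making this a harder comparison.

H(A) = 1.5753 bits
H(B) = 1.5736 bits

The distribution closer to uniform has higher entropy.
Answer: A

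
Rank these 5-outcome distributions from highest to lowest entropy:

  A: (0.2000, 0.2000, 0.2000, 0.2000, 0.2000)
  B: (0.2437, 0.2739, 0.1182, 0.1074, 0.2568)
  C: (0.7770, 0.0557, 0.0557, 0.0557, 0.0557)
A > B > C

Key insight: Entropy is maximized by uniform distributions and minimized by concentrated distributions.

- Uniform distributions have maximum entropy log₂(5) = 2.3219 bits
- The more "peaked" or concentrated a distribution, the lower its entropy

Entropies:
  H(A) = 2.3219 bits
  H(B) = 2.2215 bits
  H(C) = 1.2116 bits

Ranking: A > B > C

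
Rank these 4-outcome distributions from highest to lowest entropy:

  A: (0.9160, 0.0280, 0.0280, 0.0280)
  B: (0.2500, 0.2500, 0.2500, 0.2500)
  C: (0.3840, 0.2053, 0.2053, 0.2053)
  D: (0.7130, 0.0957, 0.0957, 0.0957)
B > C > D > A

Key insight: Entropy is maximized by uniform distributions and minimized by concentrated distributions.

Entropies:
  H(A) = 0.5493 bits
  H(B) = 2.0000 bits
  H(C) = 1.9372 bits
  H(D) = 1.3197 bits

Ranking: B > C > D > A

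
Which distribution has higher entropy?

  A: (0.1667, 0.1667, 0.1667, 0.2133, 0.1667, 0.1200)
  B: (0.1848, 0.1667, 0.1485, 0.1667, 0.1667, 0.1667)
B

Both distributions are close to uniform, making this a harder comparison.

H(A) = 2.5659 bits
H(B) = 2.5821 bits

The distribution closer to uniform has higher entropy.
Answer: B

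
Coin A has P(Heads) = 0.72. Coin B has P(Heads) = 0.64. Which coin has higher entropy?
B

For binary distributions, entropy is maximized at p=0.5 and decreases as p moves toward 0 or 1.

H(A) = H(0.72) = 0.8555 bits
H(B) = H(0.64) = 0.9427 bits

Distribution B (p=0.64) is closer to uniform (p=0.5), so it has higher entropy.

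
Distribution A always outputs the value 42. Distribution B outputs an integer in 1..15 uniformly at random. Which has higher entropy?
B

A is deterministic, so H(A) = 0. B is uniform over 15 outcomes, so H(B) = log₂(15) = 3.907 bits. Any distribution with genuine randomness has higher entropy than a deterministic one.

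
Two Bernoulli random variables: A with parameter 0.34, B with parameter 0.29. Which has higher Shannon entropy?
A

For binary distributions, entropy is maximized at p=0.5 and decreases as p moves toward 0 or 1.

H(A) = H(0.34) = 0.9248 bits
H(B) = H(0.29) = 0.8687 bits

Distribution A (p=0.34) is closer to uniform (p=0.5), so it has higher entropy.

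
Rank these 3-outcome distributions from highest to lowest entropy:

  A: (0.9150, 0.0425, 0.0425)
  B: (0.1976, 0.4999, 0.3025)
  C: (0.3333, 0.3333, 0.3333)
C > B > A

Key insight: Entropy is maximized by uniform distributions and minimized by concentrated distributions.

- Uniform distributions have maximum entropy log₂(3) = 1.5850 bits
- The more "peaked" or concentrated a distribution, the lower its entropy

Entropies:
  H(A) = 0.5046 bits
  H(B) = 1.4842 bits
  H(C) = 1.5850 bits

Ranking: C > B > A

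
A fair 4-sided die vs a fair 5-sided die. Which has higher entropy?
5-sided die

Both are uniform distributions; for uniform over n outcomes, H = log₂(n). H(4-sided) = log₂(4) = 2.000 bits and H(5-sided) = log₂(5) = 2.322 bits. More outcomes in a uniform distribution means higher entropy.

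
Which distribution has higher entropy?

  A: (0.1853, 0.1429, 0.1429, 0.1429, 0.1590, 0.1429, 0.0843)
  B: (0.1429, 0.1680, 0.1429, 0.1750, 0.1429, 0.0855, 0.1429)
B

Both distributions are close to uniform, making this a harder comparison.

H(A) = 2.7774 bits
H(B) = 2.7800 bits

The distribution closer to uniform has higher entropy.
Answer: B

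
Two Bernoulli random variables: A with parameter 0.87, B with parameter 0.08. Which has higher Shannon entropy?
A

For binary distributions, entropy is maximized at p=0.5 and decreases as p moves toward 0 or 1.

H(A) = H(0.87) = 0.5574 bits
H(B) = H(0.08) = 0.4022 bits

Distribution A (p=0.87) is closer to uniform (p=0.5), so it has higher entropy.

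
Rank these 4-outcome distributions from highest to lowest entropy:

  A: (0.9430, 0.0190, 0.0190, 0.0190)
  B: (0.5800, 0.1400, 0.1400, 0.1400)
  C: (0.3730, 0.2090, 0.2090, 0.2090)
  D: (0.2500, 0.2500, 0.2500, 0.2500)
D > C > B > A

Key insight: Entropy is maximized by uniform distributions and minimized by concentrated distributions.

Entropies:
  H(A) = 0.4058 bits
  H(B) = 1.6471 bits
  H(C) = 1.9467 bits
  H(D) = 2.0000 bits

Ranking: D > C > B > A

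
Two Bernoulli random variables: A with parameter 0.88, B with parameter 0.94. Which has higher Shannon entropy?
A

For binary distributions, entropy is maximized at p=0.5 and decreases as p moves toward 0 or 1.

H(A) = H(0.88) = 0.5294 bits
H(B) = H(0.94) = 0.3274 bits

Distribution A (p=0.88) is closer to uniform (p=0.5), so it has higher entropy.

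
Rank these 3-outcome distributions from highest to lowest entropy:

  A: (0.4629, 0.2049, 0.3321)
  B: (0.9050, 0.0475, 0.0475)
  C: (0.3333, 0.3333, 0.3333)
C > A > B

Key insight: Entropy is maximized by uniform distributions and minimized by concentrated distributions.

- Uniform distributions have maximum entropy log₂(3) = 1.5850 bits
- The more "peaked" or concentrated a distribution, the lower its entropy

Entropies:
  H(A) = 1.5112 bits
  H(B) = 0.5479 bits
  H(C) = 1.5850 bits

Ranking: C > A > B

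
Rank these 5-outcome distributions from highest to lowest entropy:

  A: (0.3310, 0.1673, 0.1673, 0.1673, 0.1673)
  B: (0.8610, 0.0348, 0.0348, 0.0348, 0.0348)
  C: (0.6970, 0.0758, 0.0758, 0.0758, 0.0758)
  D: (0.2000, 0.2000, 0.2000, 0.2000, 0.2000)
D > A > C > B

Key insight: Entropy is maximized by uniform distributions and minimized by concentrated distributions.

Entropies:
  H(A) = 2.2539 bits
  H(B) = 0.8596 bits
  H(C) = 1.4909 bits
  H(D) = 2.3219 bits

Ranking: D > A > C > B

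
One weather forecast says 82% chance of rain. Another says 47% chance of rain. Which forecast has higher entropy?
47% forecast

Treat each forecast as a Bernoulli distribution. Binary entropy is maximized at p=0.5 and falls off symmetrically toward 0 or 1. The 47% forecast is closer to 50%, so it is more uncertain. H(82%) ≈ 0.680 bits, H(47%) ≈ 0.997 bits.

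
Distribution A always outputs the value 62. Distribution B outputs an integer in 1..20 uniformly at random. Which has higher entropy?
B

A is deterministic, so H(A) = 0. B is uniform over 20 outcomes, so H(B) = log₂(20) = 4.322 bits. Any distribution with genuine randomness has higher entropy than a deterministic one.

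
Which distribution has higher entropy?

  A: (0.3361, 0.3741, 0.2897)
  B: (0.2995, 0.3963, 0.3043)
A

Both distributions are close to uniform, making this a harder comparison.

H(A) = 1.5772 bits
H(B) = 1.5724 bits

The distribution closer to uniform has higher entropy.
Answer: A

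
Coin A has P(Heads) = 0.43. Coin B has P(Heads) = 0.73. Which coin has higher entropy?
A

For binary distributions, entropy is maximized at p=0.5 and decreases as p moves toward 0 or 1.

H(A) = H(0.43) = 0.9858 bits
H(B) = H(0.73) = 0.8415 bits

Distribution A (p=0.43) is closer to uniform (p=0.5), so it has higher entropy.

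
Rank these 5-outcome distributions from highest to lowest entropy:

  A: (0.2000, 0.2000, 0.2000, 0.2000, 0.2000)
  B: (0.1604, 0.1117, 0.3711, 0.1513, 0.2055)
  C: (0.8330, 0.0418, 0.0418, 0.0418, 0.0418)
A > B > C

Key insight: Entropy is maximized by uniform distributions and minimized by concentrated distributions.

- Uniform distributions have maximum entropy log₂(5) = 2.3219 bits
- The more "peaked" or concentrated a distribution, the lower its entropy

Entropies:
  H(A) = 2.3219 bits
  H(B) = 2.1887 bits
  H(C) = 0.9848 bits

Ranking: A > B > C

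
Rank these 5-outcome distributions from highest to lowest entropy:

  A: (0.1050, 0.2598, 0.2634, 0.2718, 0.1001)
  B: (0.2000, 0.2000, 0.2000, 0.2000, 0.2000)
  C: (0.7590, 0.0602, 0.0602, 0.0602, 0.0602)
B > A > C

Key insight: Entropy is maximized by uniform distributions and minimized by concentrated distributions.

- Uniform distributions have maximum entropy log₂(5) = 2.3219 bits
- The more "peaked" or concentrated a distribution, the lower its entropy

Entropies:
  H(A) = 2.1967 bits
  H(B) = 2.3219 bits
  H(C) = 1.2787 bits

Ranking: B > A > C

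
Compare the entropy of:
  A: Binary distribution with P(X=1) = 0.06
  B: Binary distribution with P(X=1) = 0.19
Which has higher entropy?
B

For binary distributions, entropy is maximized at p=0.5 and decreases as p moves toward 0 or 1.

H(A) = H(0.06) = 0.3274 bits
H(B) = H(0.19) = 0.7015 bits

Distribution B (p=0.19) is closer to uniform (p=0.5), so it has higher entropy.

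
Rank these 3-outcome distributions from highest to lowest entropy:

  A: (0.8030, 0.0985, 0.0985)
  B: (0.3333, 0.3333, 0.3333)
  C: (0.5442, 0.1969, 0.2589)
B > C > A

Key insight: Entropy is maximized by uniform distributions and minimized by concentrated distributions.

- Uniform distributions have maximum entropy log₂(3) = 1.5850 bits
- The more "peaked" or concentrated a distribution, the lower its entropy

Entropies:
  H(A) = 0.9129 bits
  H(B) = 1.5850 bits
  H(C) = 1.4441 bits

Ranking: B > C > A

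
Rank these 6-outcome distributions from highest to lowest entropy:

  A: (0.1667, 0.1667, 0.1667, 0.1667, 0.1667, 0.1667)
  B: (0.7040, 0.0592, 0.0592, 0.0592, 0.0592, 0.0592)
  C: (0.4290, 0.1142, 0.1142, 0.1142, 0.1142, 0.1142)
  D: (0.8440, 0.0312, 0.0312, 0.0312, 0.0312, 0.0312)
A > C > B > D

Key insight: Entropy is maximized by uniform distributions and minimized by concentrated distributions.

Entropies:
  H(A) = 2.5850 bits
  H(B) = 1.5636 bits
  H(C) = 2.3112 bits
  H(D) = 0.9869 bits

Ranking: A > C > B > D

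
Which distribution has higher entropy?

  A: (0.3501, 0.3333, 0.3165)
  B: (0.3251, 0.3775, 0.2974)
A

Both distributions are close to uniform, making this a harder comparison.

H(A) = 1.5837 bits
H(B) = 1.5779 bits

The distribution closer to uniform has higher entropy.
Answer: A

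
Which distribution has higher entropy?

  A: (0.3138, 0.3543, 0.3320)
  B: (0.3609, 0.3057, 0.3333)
A

Both distributions are close to uniform, making this a harder comparison.

H(A) = 1.5832 bits
H(B) = 1.5817 bits

The distribution closer to uniform has higher entropy.
Answer: A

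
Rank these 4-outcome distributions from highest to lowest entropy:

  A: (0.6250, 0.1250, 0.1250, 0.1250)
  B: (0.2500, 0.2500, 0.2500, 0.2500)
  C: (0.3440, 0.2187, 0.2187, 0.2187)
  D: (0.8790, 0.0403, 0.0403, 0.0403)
B > C > A > D

Key insight: Entropy is maximized by uniform distributions and minimized by concentrated distributions.

Entropies:
  H(A) = 1.5488 bits
  H(B) = 2.0000 bits
  H(C) = 1.9683 bits
  H(D) = 0.7240 bits

Ranking: B > C > A > D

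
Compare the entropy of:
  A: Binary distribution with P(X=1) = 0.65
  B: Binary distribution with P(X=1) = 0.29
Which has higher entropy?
A

For binary distributions, entropy is maximized at p=0.5 and decreases as p moves toward 0 or 1.

H(A) = H(0.65) = 0.9341 bits
H(B) = H(0.29) = 0.8687 bits

Distribution A (p=0.65) is closer to uniform (p=0.5), so it has higher entropy.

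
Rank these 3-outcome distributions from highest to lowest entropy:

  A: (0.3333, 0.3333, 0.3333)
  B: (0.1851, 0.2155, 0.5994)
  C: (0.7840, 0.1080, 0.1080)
A > B > C

Key insight: Entropy is maximized by uniform distributions and minimized by concentrated distributions.

- Uniform distributions have maximum entropy log₂(3) = 1.5850 bits
- The more "peaked" or concentrated a distribution, the lower its entropy

Entropies:
  H(A) = 1.5850 bits
  H(B) = 1.3703 bits
  H(C) = 0.9688 bits

Ranking: A > B > C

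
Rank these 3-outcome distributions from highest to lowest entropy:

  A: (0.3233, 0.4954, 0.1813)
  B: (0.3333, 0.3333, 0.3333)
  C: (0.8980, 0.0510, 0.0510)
B > A > C

Key insight: Entropy is maximized by uniform distributions and minimized by concentrated distributions.

- Uniform distributions have maximum entropy log₂(3) = 1.5850 bits
- The more "peaked" or concentrated a distribution, the lower its entropy

Entropies:
  H(A) = 1.4754 bits
  H(B) = 1.5850 bits
  H(C) = 0.5773 bits

Ranking: B > A > C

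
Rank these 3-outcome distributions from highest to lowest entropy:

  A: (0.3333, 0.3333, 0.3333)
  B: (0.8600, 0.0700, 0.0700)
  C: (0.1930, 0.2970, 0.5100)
A > C > B

Key insight: Entropy is maximized by uniform distributions and minimized by concentrated distributions.

- Uniform distributions have maximum entropy log₂(3) = 1.5850 bits
- The more "peaked" or concentrated a distribution, the lower its entropy

Entropies:
  H(A) = 1.5850 bits
  H(B) = 0.7242 bits
  H(C) = 1.4737 bits

Ranking: A > C > B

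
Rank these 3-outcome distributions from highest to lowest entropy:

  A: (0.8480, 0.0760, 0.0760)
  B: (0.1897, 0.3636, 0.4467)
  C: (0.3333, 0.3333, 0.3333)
C > B > A

Key insight: Entropy is maximized by uniform distributions and minimized by concentrated distributions.

- Uniform distributions have maximum entropy log₂(3) = 1.5850 bits
- The more "peaked" or concentrated a distribution, the lower its entropy

Entropies:
  H(A) = 0.7668 bits
  H(B) = 1.5050 bits
  H(C) = 1.5850 bits

Ranking: C > B > A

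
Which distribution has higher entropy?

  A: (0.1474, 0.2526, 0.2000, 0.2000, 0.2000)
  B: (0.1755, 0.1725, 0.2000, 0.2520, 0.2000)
B

Both distributions are close to uniform, making this a harder comparison.

H(A) = 2.3018 bits
H(B) = 2.3078 bits

The distribution closer to uniform has higher entropy.
Answer: B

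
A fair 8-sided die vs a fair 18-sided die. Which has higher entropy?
18-sided die

Both are uniform distributions; for uniform over n outcomes, H = log₂(n). H(8-sided) = log₂(8) = 3.000 bits and H(18-sided) = log₂(18) = 4.170 bits. More outcomes in a uniform distribution means higher entropy.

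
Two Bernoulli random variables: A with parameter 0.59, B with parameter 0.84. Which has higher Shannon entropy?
A

For binary distributions, entropy is maximized at p=0.5 and decreases as p moves toward 0 or 1.

H(A) = H(0.59) = 0.9765 bits
H(B) = H(0.84) = 0.6343 bits

Distribution A (p=0.59) is closer to uniform (p=0.5), so it has higher entropy.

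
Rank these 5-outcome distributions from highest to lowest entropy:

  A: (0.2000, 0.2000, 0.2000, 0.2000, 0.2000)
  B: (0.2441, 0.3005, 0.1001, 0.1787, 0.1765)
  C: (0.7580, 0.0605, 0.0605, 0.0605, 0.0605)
A > B > C

Key insight: Entropy is maximized by uniform distributions and minimized by concentrated distributions.

- Uniform distributions have maximum entropy log₂(5) = 2.3219 bits
- The more "peaked" or concentrated a distribution, the lower its entropy

Entropies:
  H(A) = 2.3219 bits
  H(B) = 2.2359 bits
  H(C) = 1.2824 bits

Ranking: A > B > C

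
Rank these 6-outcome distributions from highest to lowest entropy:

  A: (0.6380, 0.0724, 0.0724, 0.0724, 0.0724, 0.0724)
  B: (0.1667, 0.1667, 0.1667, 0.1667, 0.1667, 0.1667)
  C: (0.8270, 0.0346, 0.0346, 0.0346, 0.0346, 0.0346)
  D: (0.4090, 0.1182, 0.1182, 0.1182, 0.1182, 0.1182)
B > D > A > C

Key insight: Entropy is maximized by uniform distributions and minimized by concentrated distributions.

Entropies:
  H(A) = 1.7849 bits
  H(B) = 2.5850 bits
  H(C) = 1.0662 bits
  H(D) = 2.3482 bits

Ranking: B > D > A > C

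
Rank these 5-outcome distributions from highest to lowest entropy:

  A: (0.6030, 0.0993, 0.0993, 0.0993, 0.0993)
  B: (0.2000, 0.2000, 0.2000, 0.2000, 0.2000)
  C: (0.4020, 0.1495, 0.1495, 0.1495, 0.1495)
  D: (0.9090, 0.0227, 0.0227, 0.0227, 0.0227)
B > C > A > D

Key insight: Entropy is maximized by uniform distributions and minimized by concentrated distributions.

Entropies:
  H(A) = 1.7632 bits
  H(B) = 2.3219 bits
  H(C) = 2.1681 bits
  H(D) = 0.6218 bits

Ranking: B > C > A > D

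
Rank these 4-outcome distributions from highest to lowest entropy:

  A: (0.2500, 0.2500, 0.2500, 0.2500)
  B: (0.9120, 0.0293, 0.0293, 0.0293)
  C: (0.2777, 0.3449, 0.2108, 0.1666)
A > C > B

Key insight: Entropy is maximized by uniform distributions and minimized by concentrated distributions.

- Uniform distributions have maximum entropy log₂(4) = 2.0000 bits
- The more "peaked" or concentrated a distribution, the lower its entropy

Entropies:
  H(A) = 2.0000 bits
  H(B) = 0.5692 bits
  H(C) = 1.9472 bits

Ranking: A > C > B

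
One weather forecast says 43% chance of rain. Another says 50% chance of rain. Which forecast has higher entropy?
50% forecast

Treat each forecast as a Bernoulli distribution. Binary entropy is maximized at p=0.5 and falls off symmetrically toward 0 or 1. The 50% forecast is closer to 50%, so it is more uncertain. H(43%) ≈ 0.986 bits, H(50%) ≈ 1.000 bits.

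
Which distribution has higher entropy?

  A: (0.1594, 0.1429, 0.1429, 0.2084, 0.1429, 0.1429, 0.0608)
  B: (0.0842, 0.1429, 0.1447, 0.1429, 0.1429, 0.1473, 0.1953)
B

Both distributions are close to uniform, making this a harder comparison.

H(A) = 2.7435 bits
H(B) = 2.7743 bits

The distribution closer to uniform has higher entropy.
Answer: B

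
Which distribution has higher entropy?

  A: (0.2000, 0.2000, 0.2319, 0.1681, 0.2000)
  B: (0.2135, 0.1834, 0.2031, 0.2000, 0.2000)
B

Both distributions are close to uniform, making this a harder comparison.

H(A) = 2.3146 bits
H(B) = 2.3202 bits

The distribution closer to uniform has higher entropy.
Answer: B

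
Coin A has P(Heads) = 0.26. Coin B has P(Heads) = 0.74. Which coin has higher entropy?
Equal

For binary distributions, entropy is maximized at p=0.5 and decreases as p moves toward 0 or 1.

H(A) = H(0.26) = 0.8267 bits
H(B) = H(0.74) = 0.8267 bits

Both distributions are equally far from uniform (|0.26-0.5| = |0.74-0.5|), so they have the same entropy.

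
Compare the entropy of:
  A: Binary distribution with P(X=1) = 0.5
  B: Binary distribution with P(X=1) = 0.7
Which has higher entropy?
A

For binary distributions, entropy is maximized at p=0.5 and decreases as p moves toward 0 or 1.

H(A) = H(0.5) = 1.0000 bits
H(B) = H(0.7) = 0.8813 bits

Distribution A (p=0.5) is closer to uniform (p=0.5), so it has higher entropy.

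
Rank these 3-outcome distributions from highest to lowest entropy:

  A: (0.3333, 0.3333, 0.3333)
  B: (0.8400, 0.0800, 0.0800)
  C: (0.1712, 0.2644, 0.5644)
A > C > B

Key insight: Entropy is maximized by uniform distributions and minimized by concentrated distributions.

- Uniform distributions have maximum entropy log₂(3) = 1.5850 bits
- The more "peaked" or concentrated a distribution, the lower its entropy

Entropies:
  H(A) = 1.5850 bits
  H(B) = 0.7943 bits
  H(C) = 1.4091 bits

Ranking: A > C > B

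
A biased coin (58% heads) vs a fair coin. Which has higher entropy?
Fair coin

The fair coin is uniform (p=0.5), maximizing binary entropy at 1 bit. The biased coin has H(0.58) ≈ 0.981 bits — its outcome is more predictable, so its entropy is lower.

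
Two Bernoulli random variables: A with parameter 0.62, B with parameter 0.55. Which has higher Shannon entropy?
B

For binary distributions, entropy is maximized at p=0.5 and decreases as p moves toward 0 or 1.

H(A) = H(0.62) = 0.9580 bits
H(B) = H(0.55) = 0.9928 bits

Distribution B (p=0.55) is closer to uniform (p=0.5), so it has higher entropy.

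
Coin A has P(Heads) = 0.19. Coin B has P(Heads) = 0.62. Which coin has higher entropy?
B

For binary distributions, entropy is maximized at p=0.5 and decreases as p moves toward 0 or 1.

H(A) = H(0.19) = 0.7015 bits
H(B) = H(0.62) = 0.9580 bits

Distribution B (p=0.62) is closer to uniform (p=0.5), so it has higher entropy.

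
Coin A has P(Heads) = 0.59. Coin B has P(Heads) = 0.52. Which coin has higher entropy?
B

For binary distributions, entropy is maximized at p=0.5 and decreases as p moves toward 0 or 1.

H(A) = H(0.59) = 0.9765 bits
H(B) = H(0.52) = 0.9988 bits

Distribution B (p=0.52) is closer to uniform (p=0.5), so it has higher entropy.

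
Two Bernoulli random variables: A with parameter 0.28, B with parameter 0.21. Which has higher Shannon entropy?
A

For binary distributions, entropy is maximized at p=0.5 and decreases as p moves toward 0 or 1.

H(A) = H(0.28) = 0.8555 bits
H(B) = H(0.21) = 0.7415 bits

Distribution A (p=0.28) is closer to uniform (p=0.5), so it has higher entropy.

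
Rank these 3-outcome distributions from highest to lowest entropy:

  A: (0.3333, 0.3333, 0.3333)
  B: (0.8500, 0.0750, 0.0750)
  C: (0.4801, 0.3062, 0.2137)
A > C > B

Key insight: Entropy is maximized by uniform distributions and minimized by concentrated distributions.

- Uniform distributions have maximum entropy log₂(3) = 1.5850 bits
- The more "peaked" or concentrated a distribution, the lower its entropy

Entropies:
  H(A) = 1.5850 bits
  H(B) = 0.7598 bits
  H(C) = 1.5068 bits

Ranking: A > C > B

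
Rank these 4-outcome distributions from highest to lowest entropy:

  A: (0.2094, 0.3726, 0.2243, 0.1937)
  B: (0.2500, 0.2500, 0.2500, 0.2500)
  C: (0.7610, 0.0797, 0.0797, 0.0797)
B > A > C

Key insight: Entropy is maximized by uniform distributions and minimized by concentrated distributions.

- Uniform distributions have maximum entropy log₂(4) = 2.0000 bits
- The more "peaked" or concentrated a distribution, the lower its entropy

Entropies:
  H(A) = 1.9454 bits
  H(B) = 2.0000 bits
  H(C) = 1.1722 bits

Ranking: B > A > C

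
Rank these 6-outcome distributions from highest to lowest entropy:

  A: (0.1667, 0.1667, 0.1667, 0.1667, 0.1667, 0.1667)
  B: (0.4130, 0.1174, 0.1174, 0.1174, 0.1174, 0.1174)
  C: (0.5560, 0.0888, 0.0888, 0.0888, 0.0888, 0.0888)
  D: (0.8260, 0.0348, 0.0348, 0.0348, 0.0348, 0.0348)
A > B > C > D

Key insight: Entropy is maximized by uniform distributions and minimized by concentrated distributions.

Entropies:
  H(A) = 2.5850 bits
  H(B) = 2.3410 bits
  H(C) = 2.0219 bits
  H(D) = 1.0708 bits

Ranking: A > B > C > D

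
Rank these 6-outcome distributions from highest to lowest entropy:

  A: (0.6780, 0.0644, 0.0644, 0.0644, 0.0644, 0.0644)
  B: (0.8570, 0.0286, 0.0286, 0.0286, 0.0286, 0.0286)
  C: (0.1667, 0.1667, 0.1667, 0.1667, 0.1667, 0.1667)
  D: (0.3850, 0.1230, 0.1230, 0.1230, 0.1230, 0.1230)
C > D > A > B

Key insight: Entropy is maximized by uniform distributions and minimized by concentrated distributions.

Entropies:
  H(A) = 1.6542 bits
  H(B) = 0.9241 bits
  H(C) = 2.5850 bits
  H(D) = 2.3895 bits

Ranking: C > D > A > B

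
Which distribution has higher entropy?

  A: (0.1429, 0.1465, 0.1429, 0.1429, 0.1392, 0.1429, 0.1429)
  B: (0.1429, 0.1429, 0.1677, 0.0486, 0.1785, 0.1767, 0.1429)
A

Both distributions are close to uniform, making this a harder comparison.

H(A) = 2.8072 bits
H(B) = 2.7327 bits

The distribution closer to uniform has higher entropy.
Answer: A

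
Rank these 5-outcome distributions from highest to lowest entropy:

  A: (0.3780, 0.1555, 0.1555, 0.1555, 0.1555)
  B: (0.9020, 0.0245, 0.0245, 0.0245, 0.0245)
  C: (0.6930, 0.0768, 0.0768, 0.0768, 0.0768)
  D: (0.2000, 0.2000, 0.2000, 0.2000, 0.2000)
D > A > C > B

Key insight: Entropy is maximized by uniform distributions and minimized by concentrated distributions.

Entropies:
  H(A) = 2.2006 bits
  H(B) = 0.6586 bits
  H(C) = 1.5037 bits
  H(D) = 2.3219 bits

Ranking: D > A > C > B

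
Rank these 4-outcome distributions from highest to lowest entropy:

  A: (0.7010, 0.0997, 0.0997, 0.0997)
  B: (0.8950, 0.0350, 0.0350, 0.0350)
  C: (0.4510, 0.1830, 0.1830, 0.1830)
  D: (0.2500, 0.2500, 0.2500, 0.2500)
D > C > A > B

Key insight: Entropy is maximized by uniform distributions and minimized by concentrated distributions.

Entropies:
  H(A) = 1.3540 bits
  H(B) = 0.6511 bits
  H(C) = 1.8632 bits
  H(D) = 2.0000 bits

Ranking: D > C > A > B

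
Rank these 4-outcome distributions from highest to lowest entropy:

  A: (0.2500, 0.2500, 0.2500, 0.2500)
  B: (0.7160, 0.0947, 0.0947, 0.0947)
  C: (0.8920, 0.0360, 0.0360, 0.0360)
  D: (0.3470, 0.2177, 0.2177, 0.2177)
A > D > B > C

Key insight: Entropy is maximized by uniform distributions and minimized by concentrated distributions.

Entropies:
  H(A) = 2.0000 bits
  H(B) = 1.3110 bits
  H(C) = 0.6650 bits
  H(D) = 1.9663 bits

Ranking: A > D > B > C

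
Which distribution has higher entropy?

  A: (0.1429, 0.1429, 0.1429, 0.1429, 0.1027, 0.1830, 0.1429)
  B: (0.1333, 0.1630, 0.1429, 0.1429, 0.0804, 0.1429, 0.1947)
A

Both distributions are close to uniform, making this a harder comparison.

H(A) = 2.7909 bits
H(B) = 2.7694 bits

The distribution closer to uniform has higher entropy.
Answer: A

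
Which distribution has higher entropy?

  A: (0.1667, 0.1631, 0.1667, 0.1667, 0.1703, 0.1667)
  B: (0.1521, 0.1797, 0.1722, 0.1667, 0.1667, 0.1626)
A

Both distributions are close to uniform, making this a harder comparison.

H(A) = 2.5849 bits
H(B) = 2.5831 bits

The distribution closer to uniform has higher entropy.
Answer: A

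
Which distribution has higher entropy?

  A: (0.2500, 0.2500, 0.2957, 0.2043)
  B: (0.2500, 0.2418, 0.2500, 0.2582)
B

Both distributions are close to uniform, making this a harder comparison.

H(A) = 1.9879 bits
H(B) = 1.9996 bits

The distribution closer to uniform has higher entropy.
Answer: B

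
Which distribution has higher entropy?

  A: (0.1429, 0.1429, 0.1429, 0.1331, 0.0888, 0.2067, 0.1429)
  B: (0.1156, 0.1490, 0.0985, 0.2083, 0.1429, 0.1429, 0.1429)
B

Both distributions are close to uniform, making this a harder comparison.

H(A) = 2.7717 bits
H(B) = 2.7731 bits

The distribution closer to uniform has higher entropy.
Answer: B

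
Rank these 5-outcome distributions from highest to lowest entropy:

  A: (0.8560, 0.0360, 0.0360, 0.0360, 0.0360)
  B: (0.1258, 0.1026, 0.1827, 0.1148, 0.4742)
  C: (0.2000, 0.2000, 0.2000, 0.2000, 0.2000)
C > B > A

Key insight: Entropy is maximized by uniform distributions and minimized by concentrated distributions.

- Uniform distributions have maximum entropy log₂(5) = 2.3219 bits
- The more "peaked" or concentrated a distribution, the lower its entropy

Entropies:
  H(A) = 0.8826 bits
  H(B) = 2.0301 bits
  H(C) = 2.3219 bits

Ranking: C > B > A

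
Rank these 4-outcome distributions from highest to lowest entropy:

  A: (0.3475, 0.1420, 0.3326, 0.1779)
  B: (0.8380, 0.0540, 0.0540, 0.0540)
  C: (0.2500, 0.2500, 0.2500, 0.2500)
C > A > B

Key insight: Entropy is maximized by uniform distributions and minimized by concentrated distributions.

- Uniform distributions have maximum entropy log₂(4) = 2.0000 bits
- The more "peaked" or concentrated a distribution, the lower its entropy

Entropies:
  H(A) = 1.9011 bits
  H(B) = 0.8958 bits
  H(C) = 2.0000 bits

Ranking: C > A > B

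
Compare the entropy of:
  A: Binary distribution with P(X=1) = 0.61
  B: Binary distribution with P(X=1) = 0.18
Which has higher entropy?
A

For binary distributions, entropy is maximized at p=0.5 and decreases as p moves toward 0 or 1.

H(A) = H(0.61) = 0.9648 bits
H(B) = H(0.18) = 0.6801 bits

Distribution A (p=0.61) is closer to uniform (p=0.5), so it has higher entropy.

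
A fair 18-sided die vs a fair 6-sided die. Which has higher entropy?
18-sided die

Both are uniform distributions; for uniform over n outcomes, H = log₂(n). H(18-sided) = log₂(18) = 4.170 bits and H(6-sided) = log₂(6) = 2.585 bits. More outcomes in a uniform distribution means higher entropy.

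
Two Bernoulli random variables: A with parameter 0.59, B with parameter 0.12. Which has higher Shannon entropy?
A

For binary distributions, entropy is maximized at p=0.5 and decreases as p moves toward 0 or 1.

H(A) = H(0.59) = 0.9765 bits
H(B) = H(0.12) = 0.5294 bits

Distribution A (p=0.59) is closer to uniform (p=0.5), so it has higher entropy.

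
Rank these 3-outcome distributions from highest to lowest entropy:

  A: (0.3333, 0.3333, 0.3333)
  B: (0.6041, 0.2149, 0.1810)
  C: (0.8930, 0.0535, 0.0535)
A > B > C

Key insight: Entropy is maximized by uniform distributions and minimized by concentrated distributions.

- Uniform distributions have maximum entropy log₂(3) = 1.5850 bits
- The more "peaked" or concentrated a distribution, the lower its entropy

Entropies:
  H(A) = 1.5850 bits
  H(B) = 1.3623 bits
  H(C) = 0.5978 bits

Ranking: A > B > C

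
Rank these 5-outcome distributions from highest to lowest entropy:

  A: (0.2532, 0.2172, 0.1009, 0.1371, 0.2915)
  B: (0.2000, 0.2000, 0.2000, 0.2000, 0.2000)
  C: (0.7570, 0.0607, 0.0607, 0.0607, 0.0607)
B > A > C

Key insight: Entropy is maximized by uniform distributions and minimized by concentrated distributions.

- Uniform distributions have maximum entropy log₂(5) = 2.3219 bits
- The more "peaked" or concentrated a distribution, the lower its entropy

Entropies:
  H(A) = 2.2257 bits
  H(B) = 2.3219 bits
  H(C) = 1.2860 bits

Ranking: B > A > C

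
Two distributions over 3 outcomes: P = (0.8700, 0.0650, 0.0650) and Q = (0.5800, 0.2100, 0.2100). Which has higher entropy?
Q

P is highly concentrated on one outcome (87%), making it nearly deterministic. Q spreads its mass more evenly (max 58%). The more spread-out distribution has higher entropy: H(P) ≈ 0.687 bits, H(Q) ≈ 1.401 bits.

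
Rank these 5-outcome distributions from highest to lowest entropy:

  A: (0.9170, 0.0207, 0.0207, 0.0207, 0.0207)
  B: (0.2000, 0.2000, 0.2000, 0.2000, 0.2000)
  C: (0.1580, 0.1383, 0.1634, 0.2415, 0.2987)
B > C > A

Key insight: Entropy is maximized by uniform distributions and minimized by concentrated distributions.

- Uniform distributions have maximum entropy log₂(5) = 2.3219 bits
- The more "peaked" or concentrated a distribution, the lower its entropy

Entropies:
  H(A) = 0.5787 bits
  H(B) = 2.3219 bits
  H(C) = 2.2582 bits

Ranking: B > C > A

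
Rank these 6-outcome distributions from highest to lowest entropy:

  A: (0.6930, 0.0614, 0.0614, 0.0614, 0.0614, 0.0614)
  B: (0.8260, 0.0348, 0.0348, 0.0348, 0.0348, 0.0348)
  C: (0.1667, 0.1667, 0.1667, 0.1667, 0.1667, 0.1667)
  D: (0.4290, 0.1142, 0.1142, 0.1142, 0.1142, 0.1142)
C > D > A > B

Key insight: Entropy is maximized by uniform distributions and minimized by concentrated distributions.

Entropies:
  H(A) = 1.6025 bits
  H(B) = 1.0708 bits
  H(C) = 2.5850 bits
  H(D) = 2.3112 bits

Ranking: C > D > A > B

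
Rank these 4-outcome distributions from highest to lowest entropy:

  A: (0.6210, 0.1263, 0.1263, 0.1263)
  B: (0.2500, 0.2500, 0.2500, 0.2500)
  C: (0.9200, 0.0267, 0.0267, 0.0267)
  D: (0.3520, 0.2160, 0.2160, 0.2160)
B > D > A > C

Key insight: Entropy is maximized by uniform distributions and minimized by concentrated distributions.

Entropies:
  H(A) = 1.5580 bits
  H(B) = 2.0000 bits
  H(C) = 0.5290 bits
  H(D) = 1.9629 bits

Ranking: B > D > A > C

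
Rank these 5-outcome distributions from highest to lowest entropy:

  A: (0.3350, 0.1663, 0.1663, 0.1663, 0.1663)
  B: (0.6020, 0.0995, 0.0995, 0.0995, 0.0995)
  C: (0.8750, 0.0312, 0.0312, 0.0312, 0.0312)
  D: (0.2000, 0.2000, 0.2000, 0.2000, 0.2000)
D > A > B > C

Key insight: Entropy is maximized by uniform distributions and minimized by concentrated distributions.

Entropies:
  H(A) = 2.2500 bits
  H(B) = 1.7658 bits
  H(C) = 0.7936 bits
  H(D) = 2.3219 bits

Ranking: D > A > B > C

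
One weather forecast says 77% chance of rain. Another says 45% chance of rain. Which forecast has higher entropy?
45% forecast

Treat each forecast as a Bernoulli distribution. Binary entropy is maximized at p=0.5 and falls off symmetrically toward 0 or 1. The 45% forecast is closer to 50%, so it is more uncertain. H(77%) ≈ 0.778 bits, H(45%) ≈ 0.993 bits.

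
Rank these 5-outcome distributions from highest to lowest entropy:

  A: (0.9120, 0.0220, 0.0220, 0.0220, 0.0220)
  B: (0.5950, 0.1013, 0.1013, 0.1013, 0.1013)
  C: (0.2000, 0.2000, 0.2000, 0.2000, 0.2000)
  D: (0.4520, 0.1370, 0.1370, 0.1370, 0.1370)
C > D > B > A

Key insight: Entropy is maximized by uniform distributions and minimized by concentrated distributions.

Entropies:
  H(A) = 0.6058 bits
  H(B) = 1.7838 bits
  H(C) = 2.3219 bits
  H(D) = 2.0893 bits

Ranking: C > D > B > A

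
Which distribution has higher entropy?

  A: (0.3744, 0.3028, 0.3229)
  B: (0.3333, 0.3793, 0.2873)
A

Both distributions are close to uniform, making this a harder comparison.

H(A) = 1.5791 bits
H(B) = 1.5758 bits

The distribution closer to uniform has higher entropy.
Answer: A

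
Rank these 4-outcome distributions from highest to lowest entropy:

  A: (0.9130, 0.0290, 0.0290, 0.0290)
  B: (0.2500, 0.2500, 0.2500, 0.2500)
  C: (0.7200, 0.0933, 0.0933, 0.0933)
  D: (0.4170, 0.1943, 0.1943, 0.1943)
B > D > C > A

Key insight: Entropy is maximized by uniform distributions and minimized by concentrated distributions.

Entropies:
  H(A) = 0.5643 bits
  H(B) = 2.0000 bits
  H(C) = 1.2992 bits
  H(D) = 1.9041 bits

Ranking: B > D > C > A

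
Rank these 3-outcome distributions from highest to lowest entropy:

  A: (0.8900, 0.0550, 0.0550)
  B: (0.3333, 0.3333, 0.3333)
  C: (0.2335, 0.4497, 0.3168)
B > C > A

Key insight: Entropy is maximized by uniform distributions and minimized by concentrated distributions.

- Uniform distributions have maximum entropy log₂(3) = 1.5850 bits
- The more "peaked" or concentrated a distribution, the lower its entropy

Entropies:
  H(A) = 0.6099 bits
  H(B) = 1.5850 bits
  H(C) = 1.5339 bits

Ranking: B > C > A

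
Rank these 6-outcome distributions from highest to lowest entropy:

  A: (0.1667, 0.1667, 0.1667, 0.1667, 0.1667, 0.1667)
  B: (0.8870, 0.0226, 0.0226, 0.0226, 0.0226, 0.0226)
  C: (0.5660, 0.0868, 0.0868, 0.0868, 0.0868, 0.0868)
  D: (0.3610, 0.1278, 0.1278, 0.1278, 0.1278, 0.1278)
A > D > C > B

Key insight: Entropy is maximized by uniform distributions and minimized by concentrated distributions.

Entropies:
  H(A) = 2.5850 bits
  H(B) = 0.7713 bits
  H(C) = 1.9951 bits
  H(D) = 2.4272 bits

Ranking: A > D > C > B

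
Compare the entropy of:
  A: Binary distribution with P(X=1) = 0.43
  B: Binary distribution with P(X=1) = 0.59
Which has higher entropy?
A

For binary distributions, entropy is maximized at p=0.5 and decreases as p moves toward 0 or 1.

H(A) = H(0.43) = 0.9858 bits
H(B) = H(0.59) = 0.9765 bits

Distribution A (p=0.43) is closer to uniform (p=0.5), so it has higher entropy.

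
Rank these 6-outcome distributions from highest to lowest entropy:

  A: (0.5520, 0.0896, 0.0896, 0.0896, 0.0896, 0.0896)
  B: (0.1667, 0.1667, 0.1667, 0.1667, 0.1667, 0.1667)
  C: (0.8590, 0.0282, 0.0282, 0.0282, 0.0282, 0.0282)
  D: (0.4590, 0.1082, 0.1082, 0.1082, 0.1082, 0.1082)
B > D > A > C

Key insight: Entropy is maximized by uniform distributions and minimized by concentrated distributions.

Entropies:
  H(A) = 2.0324 bits
  H(B) = 2.5850 bits
  H(C) = 0.9142 bits
  H(D) = 2.2513 bits

Ranking: B > D > A > C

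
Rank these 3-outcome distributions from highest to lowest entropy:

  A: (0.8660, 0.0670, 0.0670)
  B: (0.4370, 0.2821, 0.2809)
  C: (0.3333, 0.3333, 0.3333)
C > B > A

Key insight: Entropy is maximized by uniform distributions and minimized by concentrated distributions.

- Uniform distributions have maximum entropy log₂(3) = 1.5850 bits
- The more "peaked" or concentrated a distribution, the lower its entropy

Entropies:
  H(A) = 0.7023 bits
  H(B) = 1.5515 bits
  H(C) = 1.5850 bits

Ranking: C > B > A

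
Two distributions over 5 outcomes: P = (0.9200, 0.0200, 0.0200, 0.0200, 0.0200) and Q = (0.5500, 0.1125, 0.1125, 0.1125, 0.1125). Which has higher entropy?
Q

P is highly concentrated on one outcome (92%), making it nearly deterministic. Q spreads its mass more evenly (max 55%). The more spread-out distribution has higher entropy: H(P) ≈ 0.562 bits, H(Q) ≈ 1.893 bits.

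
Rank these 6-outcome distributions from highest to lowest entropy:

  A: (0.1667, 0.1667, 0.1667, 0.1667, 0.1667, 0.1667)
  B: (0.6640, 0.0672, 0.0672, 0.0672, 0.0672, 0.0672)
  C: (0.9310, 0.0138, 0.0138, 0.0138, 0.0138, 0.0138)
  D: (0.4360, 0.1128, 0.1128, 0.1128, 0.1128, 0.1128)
A > D > B > C

Key insight: Entropy is maximized by uniform distributions and minimized by concentrated distributions.

Entropies:
  H(A) = 2.5850 bits
  H(B) = 1.7011 bits
  H(C) = 0.5224 bits
  H(D) = 2.2977 bits

Ranking: A > D > B > C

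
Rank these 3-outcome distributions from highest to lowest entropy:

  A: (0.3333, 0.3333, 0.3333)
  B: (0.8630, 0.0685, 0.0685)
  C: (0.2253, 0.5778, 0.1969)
A > C > B

Key insight: Entropy is maximized by uniform distributions and minimized by concentrated distributions.

- Uniform distributions have maximum entropy log₂(3) = 1.5850 bits
- The more "peaked" or concentrated a distribution, the lower its entropy

Entropies:
  H(A) = 1.5850 bits
  H(B) = 0.7133 bits
  H(C) = 1.4032 bits

Ranking: A > C > B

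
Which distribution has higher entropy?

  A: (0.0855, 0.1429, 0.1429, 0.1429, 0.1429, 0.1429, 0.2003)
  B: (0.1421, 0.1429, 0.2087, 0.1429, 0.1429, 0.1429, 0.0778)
A

Both distributions are close to uniform, making this a harder comparison.

H(A) = 2.7731 bits
H(B) = 2.7626 bits

The distribution closer to uniform has higher entropy.
Answer: A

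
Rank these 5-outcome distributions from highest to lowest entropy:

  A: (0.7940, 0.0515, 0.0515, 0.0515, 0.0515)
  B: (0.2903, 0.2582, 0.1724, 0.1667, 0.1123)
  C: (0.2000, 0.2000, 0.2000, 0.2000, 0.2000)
C > B > A

Key insight: Entropy is maximized by uniform distributions and minimized by concentrated distributions.

- Uniform distributions have maximum entropy log₂(5) = 2.3219 bits
- The more "peaked" or concentrated a distribution, the lower its entropy

Entropies:
  H(A) = 1.1458 bits
  H(B) = 2.2448 bits
  H(C) = 2.3219 bits

Ranking: C > B > A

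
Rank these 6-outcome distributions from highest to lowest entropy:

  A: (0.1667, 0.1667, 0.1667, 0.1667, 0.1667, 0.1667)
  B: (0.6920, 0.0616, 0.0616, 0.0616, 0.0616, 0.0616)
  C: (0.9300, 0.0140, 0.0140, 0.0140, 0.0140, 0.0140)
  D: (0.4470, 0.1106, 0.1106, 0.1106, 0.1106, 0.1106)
A > D > B > C

Key insight: Entropy is maximized by uniform distributions and minimized by concentrated distributions.

Entropies:
  H(A) = 2.5850 bits
  H(B) = 1.6060 bits
  H(C) = 0.5285 bits
  H(D) = 2.2759 bits

Ranking: A > D > B > C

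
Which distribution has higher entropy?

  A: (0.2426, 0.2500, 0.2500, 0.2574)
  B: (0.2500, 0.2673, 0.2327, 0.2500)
A

Both distributions are close to uniform, making this a harder comparison.

H(A) = 1.9997 bits
H(B) = 1.9983 bits

The distribution closer to uniform has higher entropy.
Answer: A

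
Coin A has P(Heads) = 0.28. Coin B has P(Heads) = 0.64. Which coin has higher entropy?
B

For binary distributions, entropy is maximized at p=0.5 and decreases as p moves toward 0 or 1.

H(A) = H(0.28) = 0.8555 bits
H(B) = H(0.64) = 0.9427 bits

Distribution B (p=0.64) is closer to uniform (p=0.5), so it has higher entropy.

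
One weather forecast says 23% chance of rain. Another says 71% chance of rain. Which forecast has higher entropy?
71% forecast

Treat each forecast as a Bernoulli distribution. Binary entropy is maximized at p=0.5 and falls off symmetrically toward 0 or 1. The 71% forecast is closer to 50%, so it is more uncertain. H(23%) ≈ 0.778 bits, H(71%) ≈ 0.869 bits.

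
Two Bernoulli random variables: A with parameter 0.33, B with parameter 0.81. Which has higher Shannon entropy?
A

For binary distributions, entropy is maximized at p=0.5 and decreases as p moves toward 0 or 1.

H(A) = H(0.33) = 0.9149 bits
H(B) = H(0.81) = 0.7015 bits

Distribution A (p=0.33) is closer to uniform (p=0.5), so it has higher entropy.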